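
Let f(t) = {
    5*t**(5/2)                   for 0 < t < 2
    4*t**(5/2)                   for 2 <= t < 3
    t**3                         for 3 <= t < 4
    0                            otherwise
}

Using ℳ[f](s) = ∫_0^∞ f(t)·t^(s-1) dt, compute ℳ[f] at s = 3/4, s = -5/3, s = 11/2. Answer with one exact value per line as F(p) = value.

treat the 3 regions marked off by 2, 3 separately and sum
∫ 5*t**(5/2)·t^(s-1) over [0, 2)
segment 2 to 3 holds 4*t**(5/2); add its integral
∫ over [3, 4) of t**3·t^(s-1) joins the sum

F(3/4) = -36*3**(3/4)/5 + 32*2**(1/4)/13 + 432*3**(1/4)/13 + 512*sqrt(2)/15
F(-5/3) = -9*3**(1/3)/4 + 6*2**(5/6)/5 + 3*2**(2/3) + 24*3**(5/6)/5
F(11/2) = 636913/34 - 13122*sqrt(3)/17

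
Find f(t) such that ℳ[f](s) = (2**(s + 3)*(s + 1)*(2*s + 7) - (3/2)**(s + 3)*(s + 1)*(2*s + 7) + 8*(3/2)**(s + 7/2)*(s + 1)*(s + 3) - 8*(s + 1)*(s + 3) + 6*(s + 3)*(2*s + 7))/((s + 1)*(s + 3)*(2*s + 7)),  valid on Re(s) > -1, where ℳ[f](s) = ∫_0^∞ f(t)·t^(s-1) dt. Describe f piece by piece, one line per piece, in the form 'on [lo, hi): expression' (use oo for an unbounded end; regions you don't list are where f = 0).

on [0, 1): 6*t
on [1, 3/2): 4*t**(7/2)
on [3/2, 2): t**3

slice at 1, 3/2, transform all 3 pieces, and sum them
segment 0 to 1 holds 6*t; add its integral
piece [1, 3/2): integrate 4*t**(7/2) against the kernel
[3/2, 2) adds the kernel integral of t**3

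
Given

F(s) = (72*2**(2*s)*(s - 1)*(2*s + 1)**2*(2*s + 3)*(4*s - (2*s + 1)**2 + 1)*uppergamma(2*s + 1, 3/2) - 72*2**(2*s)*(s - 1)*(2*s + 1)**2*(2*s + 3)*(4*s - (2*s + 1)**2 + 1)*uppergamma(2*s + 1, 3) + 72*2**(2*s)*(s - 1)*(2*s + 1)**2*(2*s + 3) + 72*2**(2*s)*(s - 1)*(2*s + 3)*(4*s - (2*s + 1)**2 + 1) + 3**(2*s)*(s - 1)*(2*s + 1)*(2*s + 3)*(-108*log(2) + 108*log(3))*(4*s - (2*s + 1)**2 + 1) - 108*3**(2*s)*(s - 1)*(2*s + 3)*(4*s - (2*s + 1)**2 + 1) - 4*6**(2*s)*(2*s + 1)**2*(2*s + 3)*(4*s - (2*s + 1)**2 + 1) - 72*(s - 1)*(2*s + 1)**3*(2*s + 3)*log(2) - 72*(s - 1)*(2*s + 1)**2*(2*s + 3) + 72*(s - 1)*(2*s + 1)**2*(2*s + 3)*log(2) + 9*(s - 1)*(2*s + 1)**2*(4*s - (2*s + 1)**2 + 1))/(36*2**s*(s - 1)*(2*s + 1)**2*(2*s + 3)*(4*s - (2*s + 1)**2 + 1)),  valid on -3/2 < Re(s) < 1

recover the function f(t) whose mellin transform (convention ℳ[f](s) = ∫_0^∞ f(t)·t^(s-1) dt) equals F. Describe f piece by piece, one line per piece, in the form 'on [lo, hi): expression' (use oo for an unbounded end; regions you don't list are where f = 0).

on [0, 1/2): sqrt(2)*t**(3/2)/4
on [1/2, 2): log(sqrt(2)*sqrt(t)/2)
on [2, 9/2): sqrt(2)*sqrt(t)*log(sqrt(2)*sqrt(t)/2)/2
on [9/2, 18): sqrt(2)*sqrt(t)*exp(-sqrt(2)*sqrt(t)/2)/2
on [18, oo): 2/t

invert the common scale on t to get t**(3/2) on [0, 1/4); log(sqrt(t)) on [1/4, 1); sqrt(t)*log(sqrt(t)) on [1, 9/4); …
invert the power substitution to get t**3 on [0, 1/2); log(t) on [1/2, 1); t*log(t) on [1, 3/2); …
remove the shared t-power first: t**2 on [0, 1/2); log(t)/t on [1/2, 1); log(t) on [1, 3/2); …
along the cuts 1/2, 2, 9/2, 18, ℳ[f](s) splits into 5 integrals
for t in [0, 1/2): the term is ∫ sqrt(2)*t**(3/2)/4·t^(s-1)
segment [1/2, 2) carries log(sqrt(2)*sqrt(t)/2); integrate it
for t in [2, 9/2): the term is ∫ sqrt(2)*sqrt(t)*log(sqrt(2)*sqrt(t)/2)/2·t^(s-1)
[9/2, 18) adds the kernel integral of sqrt(2)*sqrt(t)*exp(-sqrt(2)*sqrt(t)/2)/2
∫ over [18, ∞) of 2/t·t^(s-1) joins the sum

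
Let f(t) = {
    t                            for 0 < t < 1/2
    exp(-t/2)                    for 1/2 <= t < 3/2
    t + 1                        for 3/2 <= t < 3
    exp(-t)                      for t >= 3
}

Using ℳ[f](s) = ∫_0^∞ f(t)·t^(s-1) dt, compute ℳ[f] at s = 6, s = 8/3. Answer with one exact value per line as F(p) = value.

F(6) = -260103*exp(-3/4)/16 + 2208*exp(-3) + 384913/896 + 157781*exp(-1/4)/16
F(8/3) = 2**(1/3)*(-2816*2**(1/3)*uppergamma(8/3, 3/4) - 621*3**(2/3) + 12 + 352*2**(2/3)*uppergamma(8/3, 3) + 2816*2**(1/3)*uppergamma(8/3, 1/4) + 3780*6**(2/3))/704

integrate the 4 segments split at 1/2, 3/2, 3, then add the results
[0, 1/2) adds the kernel integral of t
segment 1/2 to 3/2 holds exp(-t/2); add its integral
on [3/2, 3): add ∫ (t + 1)·t^(s-1) dt
over [3, ∞), the kernel integral of exp(-t) enters the sum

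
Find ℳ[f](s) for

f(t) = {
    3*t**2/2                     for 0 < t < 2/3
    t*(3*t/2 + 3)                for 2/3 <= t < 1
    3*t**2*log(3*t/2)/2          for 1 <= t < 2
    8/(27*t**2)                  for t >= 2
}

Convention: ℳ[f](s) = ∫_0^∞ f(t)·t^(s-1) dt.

3**(-s - 1)*(-162*2**(s + 1)*(s - 2)*(s + 1)*(2*s + (s + 1)**2 + 3) - 162*2**(s + 1)*(s - 2)*(2*s + (s + 1)**2 + 3) - 81*3**(s + 1)*(s - 2)*(s + 1)**2*(s + 2)*log(3) + 81*3**(s + 1)*(s - 2)*(s + 1)**2*(s + 2)*log(2) - 81*3**(s + 1)*(s - 2)*(s + 1)*(s + 2)*log(3) + 81*3**(s + 1)*(s - 2)*(s + 1)*(s + 2)*log(2) + 81*3**(s + 1)*(s - 2)*(s + 1)*(s + 2) + 243*3**(s + 1)*(s - 2)*(s + 1)*(2*s + (s + 1)**2 + 3) + 162*3**(s + 1)*(s - 2)*(2*s + (s + 1)**2 + 3) + 162*6**(s + 1)*(s - 2)*(s + 1)**2*(s + 2)*log(3) - 162*6**(s + 1)*(s - 2)*(s + 1)*(s + 2) + 162*6**(s + 1)*(s - 2)*(s + 1)*(s + 2)*log(3) - 2*6**(s + 1)*(s + 1)*(s + 2)*(2*s + (s + 1)**2 + 3))/(54*(s - 2)*(s + 1)*(s + 2)*(2*s + (s + 1)**2 + 3))
  -2 < Re(s) < 2

remove the shared t-power first: 3*t/2 on [0, 2/3); 3*t/2 + 3 on [2/3, 1); 3*t*log(3*t/2)/2 on [1, 2); …
the common scale on t comes off first: t on [0, 1); t + 3 on [1, 3/2); t*log(t) on [3/2, 3); …
f breaks at 2/3, 1, 2 into 4 integrals to sum
over [0, 2/3), the kernel integral of 3*t**2/2 enters the sum
on [2/3, 1): add ∫ t*(3*t/2 + 3)·t^(s-1) dt
∫ over [1, 2) of 3*t**2*log(3*t/2)/2·t^(s-1) joins the sum
on [2, ∞): add ∫ 8/(27*t**2)·t^(s-1) dt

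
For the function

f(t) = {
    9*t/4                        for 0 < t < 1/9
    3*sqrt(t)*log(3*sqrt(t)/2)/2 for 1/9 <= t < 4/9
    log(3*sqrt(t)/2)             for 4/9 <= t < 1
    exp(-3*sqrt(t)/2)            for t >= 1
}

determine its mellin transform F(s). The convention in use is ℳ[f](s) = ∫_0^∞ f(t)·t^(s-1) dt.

reversing the power substitution: 9*t**2/4 on [0, 1/3); 3*t*log(3*t/2)/2 on [1/3, 2/3); log(3*t/2) on [2/3, 1); …
remove the common scale on t first: t**2 on [0, 1/2); t*log(t) on [1/2, 1); log(t) on [1, 3/2); …
slice at 1/9, 4/9, 1, transform all 4 pieces, and sum them
segment 0 to 1/9 holds 9*t/4; add its integral
∫ 3*sqrt(t)*log(3*sqrt(t)/2)/2·t^(s-1) over [1/9, 4/9)
the [4/9, 1) slice contributes ∫ log(3*sqrt(t)/2)·t^(s-1) dt
segment 1 to ∞ holds exp(-3*sqrt(t)/2); add its integral

(8*2**(2*s)*s**2*(s + 1)*(4*s**2 + 4*s + 1)*uppergamma(2*s, 3/2) - 8*2**(2*s)*s**2*(s + 1) + 2*2**(2*s)*(s + 1)*(4*s**2 + 4*s + 1) + 9**s*s*(s + 1)*(-4*log(2) + 4*log(3))*(4*s**2 + 4*s + 1) - 2*9**s*(s + 1)*(4*s**2 + 4*s + 1) + 8*s**3*(s + 1)*log(2) + 4*s**2*(s + 1)*log(2) + 4*s**2*(s + 1) + s**2*(4*s**2 + 4*s + 1))/(4*9**s*s**2*(s + 1)*(4*s**2 + 4*s + 1))
  Re(s) > -1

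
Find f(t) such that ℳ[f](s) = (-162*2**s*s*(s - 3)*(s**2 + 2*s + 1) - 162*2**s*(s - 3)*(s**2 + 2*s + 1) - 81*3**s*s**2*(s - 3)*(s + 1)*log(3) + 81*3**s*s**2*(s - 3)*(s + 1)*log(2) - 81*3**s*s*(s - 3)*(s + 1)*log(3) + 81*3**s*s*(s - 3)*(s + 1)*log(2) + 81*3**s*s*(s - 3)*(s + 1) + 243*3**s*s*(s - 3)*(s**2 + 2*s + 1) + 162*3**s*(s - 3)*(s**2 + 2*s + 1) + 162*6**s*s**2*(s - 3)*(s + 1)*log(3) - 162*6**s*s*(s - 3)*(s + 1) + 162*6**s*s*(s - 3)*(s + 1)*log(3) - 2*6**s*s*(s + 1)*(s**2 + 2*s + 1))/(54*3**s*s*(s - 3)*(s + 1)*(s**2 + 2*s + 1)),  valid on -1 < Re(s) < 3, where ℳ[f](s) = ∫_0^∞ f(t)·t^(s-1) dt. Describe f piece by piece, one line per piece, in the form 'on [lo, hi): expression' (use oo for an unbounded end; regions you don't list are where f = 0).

on [0, 2/3): 3*t/2
on [2/3, 1): 3*t/2 + 3
on [1, 2): 3*t*log(3*t/2)/2
on [2, oo): 8/(27*t**3)

undo the common scale on t: t on [0, 1); t + 3 on [1, 3/2); t*log(t) on [3/2, 3); …
breakpoints 2/3, 1, 2: one integral from each of the 4 segments
on [0, 2/3) integrate f = 3*t/2 against the kernel
on [2/3, 1): add ∫ (3*t/2 + 3)·t^(s-1) dt
on [1, 2) integrate f = 3*t*log(3*t/2)/2 against the kernel
on [2, ∞) integrate f = 8/(27*t**3) against the kernel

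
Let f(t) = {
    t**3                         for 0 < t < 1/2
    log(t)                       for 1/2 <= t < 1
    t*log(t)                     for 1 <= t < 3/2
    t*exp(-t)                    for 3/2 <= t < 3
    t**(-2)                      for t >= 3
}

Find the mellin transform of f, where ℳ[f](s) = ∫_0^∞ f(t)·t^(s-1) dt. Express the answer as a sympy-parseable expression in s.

(72*2**s*(s - 2)*(s + 1)**2*(s + 3)*(2*s - (s + 1)**2 + 1)*uppergamma(s + 1, 3/2) - 72*2**s*(s - 2)*(s + 1)**2*(s + 3)*(2*s - (s + 1)**2 + 1)*uppergamma(s + 1, 3) + 72*2**s*(s - 2)*(s + 1)**2*(s + 3) + 72*2**s*(s - 2)*(s + 3)*(2*s - (s + 1)**2 + 1) + 3**s*(s - 2)*(s + 1)*(s + 3)*(-108*log(2) + 108*log(3))*(2*s - (s + 1)**2 + 1) - 108*3**s*(s - 2)*(s + 3)*(2*s - (s + 1)**2 + 1) - 8*6**s*(s + 1)**2*(s + 3)*(2*s - (s + 1)**2 + 1) - 72*(s - 2)*(s + 1)**3*(s + 3)*log(2) - 72*(s - 2)*(s + 1)**2*(s + 3) + 72*(s - 2)*(s + 1)**2*(s + 3)*log(2) + 9*(s - 2)*(s + 1)**2*(2*s - (s + 1)**2 + 1))/(72*2**s*(s - 2)*(s + 1)**2*(s + 3)*(2*s - (s + 1)**2 + 1))
  -3 < Re(s) < 2

undo the shared t-power: t**2 on [0, 1/2); log(t)/t on [1/2, 1); log(t) on [1, 3/2); …
treat the 5 regions marked off by 1/2, 1, 3/2, 3 separately and sum
[0, 1/2) adds the kernel integral of t**3
segment 1/2 to 1 holds log(t); add its integral
segment [1, 3/2) carries t*log(t); integrate it
on [3/2, 3) integrate f = t*exp(-t) against the kernel
segment [3, ∞) carries t**(-2); integrate it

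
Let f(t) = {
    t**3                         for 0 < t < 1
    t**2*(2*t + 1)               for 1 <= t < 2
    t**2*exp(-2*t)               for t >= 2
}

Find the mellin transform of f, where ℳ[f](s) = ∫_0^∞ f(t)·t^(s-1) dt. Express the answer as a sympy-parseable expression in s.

back out the shared t-power: t on [0, 1); 2*t + 1 on [1, 2); exp(-2*t) on [2, ∞)
cuts at 1, 2: linearity sums the 3 kernel integrals
on [0, 1) integrate f = t**3 against the kernel
segment [1, 2) carries t**2*(2*t + 1); integrate it
segment 2 to ∞ holds t**2*exp(-2*t); add its integral

(80*2**(2*s)*(s + 2) + 16*2**(2*s) - 8*2**s*(s + 2) - 4*2**s + (s + 2)*(s + 3)*uppergamma(s + 2, 4))/(4*2**s*(s + 2)*(s + 3))
  Re(s) > -3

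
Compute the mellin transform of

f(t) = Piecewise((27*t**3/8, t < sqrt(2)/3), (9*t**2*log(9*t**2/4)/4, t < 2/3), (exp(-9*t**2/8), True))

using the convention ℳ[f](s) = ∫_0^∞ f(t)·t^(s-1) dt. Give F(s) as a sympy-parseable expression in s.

remove the common scale on t first: t**3 on [0, sqrt(2)/2); t**2*log(t**2) on [sqrt(2)/2, 1); exp(-t**2/2) on [1, ∞)
invert the power substitution to get t**(3/2) on [0, 1/2); t*log(t) on [1/2, 1); exp(-t/2) on [1, ∞)
treat the 3 regions marked off by sqrt(2)/3, 2/3 separately and sum
over [0, sqrt(2)/3), the kernel integral of 27*t**3/8 enters the sum
∫ 9*t**2*log(9*t**2/4)/4·t^(s-1) over [sqrt(2)/3, 2/3)
∫ over [2/3, ∞) of exp(-9*t**2/8)·t^(s-1) joins the sum

2**(s/2)*(-8*2**(s/2)*(s + 3) + 2*2**s*(s + 3)*(s**2 + 4*s + 4)*uppergamma(s/2, 1/2) + s*(s + 3)*log(4) + 4*s + 4*(s + 3)*log(2) + sqrt(2)*(s**2 + 4*s + 4) + 12)/(4*3**s*(s + 3)*(s**2 + 4*s + 4))
  Re(s) > -3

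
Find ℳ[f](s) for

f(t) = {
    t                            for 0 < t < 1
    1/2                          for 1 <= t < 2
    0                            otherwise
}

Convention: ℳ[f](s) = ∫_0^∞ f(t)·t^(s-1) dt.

along the cuts 1, ℳ[f](s) splits into 2 integrals
for t in [0, 1): the term is ∫ t·t^(s-1)
∫ over [1, 2) of 1/2·t^(s-1) joins the sum

(2**s*(s + 1) + s - 1)/(2*s*(s + 1))
  Re(s) > -1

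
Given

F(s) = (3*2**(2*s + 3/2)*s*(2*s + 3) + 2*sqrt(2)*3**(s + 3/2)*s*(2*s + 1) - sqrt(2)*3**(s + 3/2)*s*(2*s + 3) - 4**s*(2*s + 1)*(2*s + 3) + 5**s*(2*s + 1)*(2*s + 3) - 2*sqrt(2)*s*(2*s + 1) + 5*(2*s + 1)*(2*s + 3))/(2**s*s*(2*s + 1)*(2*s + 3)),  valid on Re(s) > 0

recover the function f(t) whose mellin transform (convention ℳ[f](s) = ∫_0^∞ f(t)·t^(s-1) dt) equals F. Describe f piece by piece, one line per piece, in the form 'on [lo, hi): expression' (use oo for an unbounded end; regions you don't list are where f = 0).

decompose at 1/2, 3/2, 2; ℳ[f](s) sums the 4 pieces' integrals
[0, 1/2) adds the kernel integral of 5
∫ over [1/2, 3/2) of 4*t**(3/2)·t^(s-1) joins the sum
∫ 3*sqrt(t)·t^(s-1) over [3/2, 2)
∫ 1·t^(s-1) over [2, 5/2)

on [0, 1/2): 5
on [1/2, 3/2): 4*t**(3/2)
on [3/2, 2): 3*sqrt(t)
on [2, 5/2): 1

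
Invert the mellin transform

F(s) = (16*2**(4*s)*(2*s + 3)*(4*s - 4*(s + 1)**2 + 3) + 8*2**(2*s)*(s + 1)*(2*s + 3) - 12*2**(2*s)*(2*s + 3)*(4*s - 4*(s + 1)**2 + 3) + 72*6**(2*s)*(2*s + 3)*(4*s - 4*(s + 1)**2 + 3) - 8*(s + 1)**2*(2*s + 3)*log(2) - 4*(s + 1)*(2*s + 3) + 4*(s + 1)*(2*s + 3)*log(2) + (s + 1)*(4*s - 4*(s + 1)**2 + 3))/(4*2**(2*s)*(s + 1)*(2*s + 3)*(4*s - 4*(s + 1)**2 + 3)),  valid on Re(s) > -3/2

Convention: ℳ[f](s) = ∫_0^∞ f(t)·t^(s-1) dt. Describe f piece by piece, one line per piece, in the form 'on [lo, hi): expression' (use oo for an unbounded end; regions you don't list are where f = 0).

on [0, 1/4): t**(3/2)
on [1/4, 1): sqrt(t)*log(sqrt(t))
on [1, 4): 3*t
on [4, 9): 2*t

back out the power substitution: t**3 on [0, 1/2); t*log(t) on [1/2, 1); 3*t**2 on [1, 2); …
the shared t-power comes off first: t on [0, 1/2); log(t)/t on [1/2, 1); 3 on [1, 2); …
along the cuts 1/4, 1, 4, ℳ[f](s) splits into 4 integrals
for t in [0, 1/4): the term is ∫ t**(3/2)·t^(s-1)
piece [1/4, 1): integrate sqrt(t)*log(sqrt(t)) against the kernel
[1, 4) adds the kernel integral of 3*t
piece [4, 9): integrate 2*t against the kernel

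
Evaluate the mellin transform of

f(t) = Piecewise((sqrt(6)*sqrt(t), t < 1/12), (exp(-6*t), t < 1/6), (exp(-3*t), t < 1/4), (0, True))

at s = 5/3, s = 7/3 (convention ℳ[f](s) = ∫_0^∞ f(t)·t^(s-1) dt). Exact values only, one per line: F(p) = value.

F(5/3) = -3**(1/3)*uppergamma(5/3, 3/4)/9 - 6**(1/3)*uppergamma(5/3, 1)/36 + 2**(1/6)*3**(1/3)/312 + 6**(1/3)*uppergamma(5/3, 1/2)/36 + 3**(1/3)*uppergamma(5/3, 1/2)/9
F(7/3) = -3**(2/3)*uppergamma(7/3, 3/4)/27 - 6**(2/3)*uppergamma(7/3, 1)/216 + 2**(5/6)*3**(2/3)/4896 + 6**(2/3)*uppergamma(7/3, 1/2)/216 + 3**(2/3)*uppergamma(7/3, 1/2)/27

peel off the common scale on t: sqrt(3)*sqrt(t) on [0, 1/6); exp(-3*t) on [1/6, 1/3); exp(-3*t/2) on [1/3, 1/2)
undo the common scale on t: sqrt(t) on [0, 1/2); exp(-t) on [1/2, 1); exp(-t/2) on [1, 3/2)
slice at 1/12, 1/6, transform all 3 pieces, and sum them
∫ over [0, 1/12) of sqrt(6)*sqrt(t)·t^(s-1) joins the sum
between 1/12 and 1/6 the integrand is exp(-6*t)·t^(s-1)
for t in [1/6, 1/4): the term is ∫ exp(-3*t)·t^(s-1)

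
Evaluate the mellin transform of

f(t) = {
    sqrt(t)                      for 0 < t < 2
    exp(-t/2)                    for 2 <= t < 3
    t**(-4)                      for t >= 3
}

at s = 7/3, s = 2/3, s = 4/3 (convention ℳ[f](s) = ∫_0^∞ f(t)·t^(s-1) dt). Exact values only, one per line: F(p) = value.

linearity at 2, 3 turns ℳ[f](s) into 3 summed integrals
segment [0, 2) carries sqrt(t); integrate it
over [2, 3), the kernel integral of exp(-t/2) enters the sum
piece [3, ∞): integrate t**(-4) against the kernel

F(7/3) = -4*2**(1/3)*uppergamma(7/3, 3/2) + 3**(1/3)/15 + 24*2**(5/6)/17 + 4*2**(1/3)*uppergamma(7/3, 1)
F(2/3) = -2**(2/3)*uppergamma(2/3, 3/2) + 3**(2/3)/270 + 2**(2/3)*uppergamma(2/3, 1) + 12*2**(1/6)/7
F(4/3) = -2*2**(1/3)*uppergamma(4/3, 3/2) + 3**(1/3)/72 + 2*2**(1/3)*uppergamma(4/3, 1) + 12*2**(5/6)/11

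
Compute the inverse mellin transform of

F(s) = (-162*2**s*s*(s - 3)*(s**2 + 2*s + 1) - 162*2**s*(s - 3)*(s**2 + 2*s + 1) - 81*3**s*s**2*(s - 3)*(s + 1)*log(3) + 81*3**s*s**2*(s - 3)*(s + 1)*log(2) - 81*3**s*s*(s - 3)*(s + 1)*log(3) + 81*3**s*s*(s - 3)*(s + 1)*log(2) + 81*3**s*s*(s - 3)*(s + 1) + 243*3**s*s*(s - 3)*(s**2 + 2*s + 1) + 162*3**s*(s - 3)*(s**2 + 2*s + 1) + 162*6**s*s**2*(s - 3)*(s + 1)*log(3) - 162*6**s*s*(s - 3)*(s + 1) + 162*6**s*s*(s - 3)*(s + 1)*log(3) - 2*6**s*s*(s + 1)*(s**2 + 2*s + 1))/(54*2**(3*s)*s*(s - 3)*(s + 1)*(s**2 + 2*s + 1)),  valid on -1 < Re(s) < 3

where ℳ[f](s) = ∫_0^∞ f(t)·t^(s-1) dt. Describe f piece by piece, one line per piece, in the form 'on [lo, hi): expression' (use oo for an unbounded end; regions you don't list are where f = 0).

strip the common scale on t: 2*t on [0, 1/2); 2*t + 3 on [1/2, 3/4); 2*t*log(2*t) on [3/4, 3/2); …
reversing the common scale on t: t on [0, 1); t + 3 on [1, 3/2); t*log(t) on [3/2, 3); …
cuts at 1/4, 3/8, 3/4: linearity sums the 4 kernel integrals
over [0, 1/4), the kernel integral of 4*t enters the sum
[1/4, 3/8) adds the kernel integral of (4*t + 3)
on [3/8, 3/4) integrate f = 4*t*log(4*t) against the kernel
∫ over [3/4, ∞) of 1/(64*t**3)·t^(s-1) joins the sum

on [0, 1/4): 4*t
on [1/4, 3/8): 4*t + 3
on [3/8, 3/4): 4*t*log(4*t)
on [3/4, oo): 1/(64*t**3)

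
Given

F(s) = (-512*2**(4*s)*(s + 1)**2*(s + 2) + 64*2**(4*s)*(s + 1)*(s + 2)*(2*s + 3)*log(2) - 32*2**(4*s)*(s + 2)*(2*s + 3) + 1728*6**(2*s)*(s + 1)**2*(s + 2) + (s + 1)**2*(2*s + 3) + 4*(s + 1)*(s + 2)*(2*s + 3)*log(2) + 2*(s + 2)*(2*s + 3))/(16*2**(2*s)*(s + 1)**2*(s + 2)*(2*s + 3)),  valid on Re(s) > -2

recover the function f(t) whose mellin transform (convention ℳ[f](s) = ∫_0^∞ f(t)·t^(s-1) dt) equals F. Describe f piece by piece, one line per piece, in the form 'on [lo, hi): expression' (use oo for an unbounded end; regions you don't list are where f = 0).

on [0, 1/4): t**2
on [1/4, 4): t*log(sqrt(t))
on [4, 9): 2*t**(3/2)

back out the power substitution: t**4 on [0, 1/2); t**2*log(t) on [1/2, 2); 2*t**3 on [2, 3)
reversing the shared t-power: t**2 on [0, 1/2); log(t) on [1/2, 2); 2*t on [2, 3)
integrate the 3 segments split at 1/4, 4, then add the results
piece [0, 1/4): integrate t**2 against the kernel
for t in [1/4, 4): the term is ∫ t*log(sqrt(t))·t^(s-1)
for t in [4, 9): the term is ∫ 2*t**(3/2)·t^(s-1)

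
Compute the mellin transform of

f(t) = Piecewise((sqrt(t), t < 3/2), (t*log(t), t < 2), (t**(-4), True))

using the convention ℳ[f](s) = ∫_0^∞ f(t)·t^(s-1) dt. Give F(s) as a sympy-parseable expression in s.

(-32*2**(2*s)*(s - 4)*(2*s + 1) + 3**s*s*(s - 4)*(2*s + 1)*(-24*log(3) + 24*log(2)) + 3**s*(s - 4)*(2*s + 1)*(-24*log(3) + 24*log(2)) + 24*3**s*(s - 4)*(2*s + 1) + 16*3**s*sqrt(6)*(s - 4)*(s**2 + 2*s + 1) + 32*4**s*s*(s - 4)*(2*s + 1)*log(2) + 32*4**s*(s - 4)*(2*s + 1)*log(2) - 4**s*(2*s + 1)*(s**2 + 2*s + 1))/(16*2**s*(s - 4)*(2*s + 1)*(s**2 + 2*s + 1))
  -1/2 < Re(s) < 4

integrate the 3 segments split at 3/2, 2, then add the results
over [0, 3/2), the kernel integral of sqrt(t) enters the sum
segment [3/2, 2) carries t*log(t); integrate it
segment [2, ∞) carries t**(-4); integrate it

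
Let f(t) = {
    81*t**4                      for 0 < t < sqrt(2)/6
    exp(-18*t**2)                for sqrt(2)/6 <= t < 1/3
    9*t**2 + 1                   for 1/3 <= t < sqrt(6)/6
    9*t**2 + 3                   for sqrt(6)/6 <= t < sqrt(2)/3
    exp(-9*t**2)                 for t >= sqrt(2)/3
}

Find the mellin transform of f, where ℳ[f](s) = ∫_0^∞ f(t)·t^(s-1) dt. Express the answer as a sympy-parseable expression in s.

strip the common scale on t: t**4 on [0, sqrt(2)/2); exp(-2*t**2) on [sqrt(2)/2, 1); t**2 + 1 on [1, sqrt(6)/2); …
the power substitution comes off first: t**2 on [0, 1/2); exp(-2*t) on [1/2, 1); t + 1 on [1, 3/2); …
linearity at sqrt(2)/6, 1/3, sqrt(6)/6, sqrt(2)/3 turns ℳ[f](s) into 5 summed integrals
[0, sqrt(2)/6) adds the kernel integral of 81*t**4
between sqrt(2)/6 and 1/3 the integrand is exp(-18*t**2)·t^(s-1)
∫ (9*t**2 + 1)·t^(s-1) over [1/3, sqrt(6)/6)
segment sqrt(6)/6 to sqrt(2)/3 holds (9*t**2 + 3); add its integral
between sqrt(2)/3 and ∞ the integrand is exp(-9*t**2)·t^(s-1)

(sqrt(2)/6)**s*(2*2**(s/2)*s*(s + 2)*(s + 4)*uppergamma(s/2, 2) - 8*2**(s/2)*s*(s + 4) - 8*2**(s/2)*(s + 4) + 20*2**s*s*(s + 4) + 24*2**s*(s + 4) - 8*3**(s/2)*s*(s + 4) - 16*3**(s/2)*(s + 4) + 2*s*(s + 2)*(s + 4)*uppergamma(s/2, 1) - 2*s*(s + 2)*(s + 4)*uppergamma(s/2, 2) + s*(s + 2))/(4*s*(s + 2)*(s + 4))
  Re(s) > -4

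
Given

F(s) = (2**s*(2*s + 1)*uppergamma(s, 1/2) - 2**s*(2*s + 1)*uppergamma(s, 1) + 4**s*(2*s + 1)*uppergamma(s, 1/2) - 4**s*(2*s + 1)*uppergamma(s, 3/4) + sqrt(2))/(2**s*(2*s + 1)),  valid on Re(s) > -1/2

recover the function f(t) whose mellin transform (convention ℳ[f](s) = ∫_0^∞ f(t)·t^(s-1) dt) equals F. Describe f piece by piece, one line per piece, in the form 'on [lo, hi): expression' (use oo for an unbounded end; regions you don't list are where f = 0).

along the cuts 1/2, 1, ℳ[f](s) splits into 3 integrals
segment [0, 1/2) carries sqrt(t); integrate it
on [1/2, 1) integrate f = exp(-t) against the kernel
over [1, 3/2), the kernel integral of exp(-t/2) enters the sum

on [0, 1/2): sqrt(t)
on [1/2, 1): exp(-t)
on [1, 3/2): exp(-t/2)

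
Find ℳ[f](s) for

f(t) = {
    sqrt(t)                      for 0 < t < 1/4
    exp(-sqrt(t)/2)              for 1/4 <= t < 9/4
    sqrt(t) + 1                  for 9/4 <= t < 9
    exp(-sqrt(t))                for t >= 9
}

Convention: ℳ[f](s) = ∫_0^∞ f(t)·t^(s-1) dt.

(2**(2*s + 1)*s*(2*s + 1)*uppergamma(2*s, 3) + 2**(4*s + 1)*s*(2*s + 1)*uppergamma(2*s, 1/4) - 2**(4*s + 1)*s*(2*s + 1)*uppergamma(2*s, 3/4) + 8*36**s*s + 36**s - 5*9**s*s - 9**s + s)/(4**s*s*(2*s + 1))
  Re(s) > -1/2

reversing the power substitution: t on [0, 1/2); exp(-t/2) on [1/2, 3/2); t + 1 on [3/2, 3); …
the 4 pieces separated at 1/4, 9/4, 9 each add one integral
piece [0, 1/4): integrate sqrt(t) against the kernel
segment 1/4 to 9/4 holds exp(-sqrt(t)/2); add its integral
the [9/4, 9) slice contributes ∫ (sqrt(t) + 1)·t^(s-1) dt
∫ over [9, ∞) of exp(-sqrt(t))·t^(s-1) joins the sum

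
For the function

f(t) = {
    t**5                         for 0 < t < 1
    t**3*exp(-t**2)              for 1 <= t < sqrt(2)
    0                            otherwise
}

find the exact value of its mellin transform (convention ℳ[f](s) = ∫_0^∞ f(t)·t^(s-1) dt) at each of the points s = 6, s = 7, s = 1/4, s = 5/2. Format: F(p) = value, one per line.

F(6) = (-9262*sqrt(2) + (-1155*sqrt(pi)*erfc(sqrt(2)) + 32 + 1155*sqrt(pi)*erfc(1))*exp(2) + 4642*E)*exp(-2)/352
F(7) = (-1008 + exp(2) + 390*E)*exp(-2)/12
F(1/4) = -uppergamma(13/8, 2)/2 + 4/21 + uppergamma(13/8, 1)/2
F(5/2) = -uppergamma(11/4, 2)/2 + 2/15 + uppergamma(11/4, 1)/2

remove the shared t-power first: t**4 on [0, 1); t**2*exp(-t**2) on [1, sqrt(2))
undo the shared t-power: t**2 on [0, 1); exp(-t**2) on [1, sqrt(2))
remove the power substitution first: t on [0, 1); exp(-t) on [1, 2)
linearity at 1 turns ℳ[f](s) into 2 summed integrals
for t in [0, 1): the term is ∫ t**5·t^(s-1)
the [1, sqrt(2)) slice contributes ∫ t**3*exp(-t**2)·t^(s-1) dt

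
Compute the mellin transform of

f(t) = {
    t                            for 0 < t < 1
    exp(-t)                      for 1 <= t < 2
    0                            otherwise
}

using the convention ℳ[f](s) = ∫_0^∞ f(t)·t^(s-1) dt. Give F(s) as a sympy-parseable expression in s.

cuts at 1: linearity sums the 2 kernel integrals
segment 0 to 1 holds t; add its integral
over [1, 2), the kernel integral of exp(-t) enters the sum

((s + 1)*uppergamma(s, 1) - (s + 1)*uppergamma(s, 2) + 1)/(s + 1)
  Re(s) > -1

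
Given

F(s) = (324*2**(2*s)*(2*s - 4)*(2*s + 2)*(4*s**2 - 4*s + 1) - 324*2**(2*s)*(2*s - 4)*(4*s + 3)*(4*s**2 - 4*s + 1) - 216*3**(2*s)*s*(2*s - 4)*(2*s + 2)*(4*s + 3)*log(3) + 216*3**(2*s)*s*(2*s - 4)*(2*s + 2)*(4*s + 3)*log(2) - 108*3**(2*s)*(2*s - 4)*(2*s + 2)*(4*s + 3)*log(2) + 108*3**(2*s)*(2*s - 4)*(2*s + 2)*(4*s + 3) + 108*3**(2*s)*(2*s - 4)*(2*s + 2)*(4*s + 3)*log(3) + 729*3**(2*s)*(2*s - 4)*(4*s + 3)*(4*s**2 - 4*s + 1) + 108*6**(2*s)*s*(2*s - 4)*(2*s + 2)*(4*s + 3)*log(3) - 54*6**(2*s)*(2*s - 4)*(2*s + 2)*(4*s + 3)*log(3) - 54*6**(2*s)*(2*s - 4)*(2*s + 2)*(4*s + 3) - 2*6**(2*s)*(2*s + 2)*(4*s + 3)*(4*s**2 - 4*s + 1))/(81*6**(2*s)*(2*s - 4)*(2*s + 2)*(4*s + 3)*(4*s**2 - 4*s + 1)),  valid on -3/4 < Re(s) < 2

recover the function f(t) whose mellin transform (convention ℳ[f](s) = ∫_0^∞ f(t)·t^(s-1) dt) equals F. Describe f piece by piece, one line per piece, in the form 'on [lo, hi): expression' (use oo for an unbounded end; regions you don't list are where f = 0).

on [0, 1/9): 3*sqrt(3)*t**(3/4)
on [1/9, 1/4): 18*t
on [1/4, 1): log(3*sqrt(t))/(3*sqrt(t))
on [1, oo): 1/(81*t**2)

remove the power substitution first: 3*sqrt(3)*t**(3/2) on [0, 1/3); 18*t**2 on [1/3, 1/2); log(3*t)/(3*t) on [1/2, 1); …
invert the common scale on t to get t**(3/2) on [0, 1); 2*t**2 on [1, 3/2); log(t)/t on [3/2, 3); …
cuts at 1/9, 1/4, 1: linearity sums the 4 kernel integrals
the [0, 1/9) slice contributes ∫ 3*sqrt(3)*t**(3/4)·t^(s-1) dt
[1/9, 1/4) adds the kernel integral of 18*t
on [1/4, 1) integrate f = log(3*sqrt(t))/(3*sqrt(t)) against the kernel
segment 1 to ∞ holds 1/(81*t**2); add its integral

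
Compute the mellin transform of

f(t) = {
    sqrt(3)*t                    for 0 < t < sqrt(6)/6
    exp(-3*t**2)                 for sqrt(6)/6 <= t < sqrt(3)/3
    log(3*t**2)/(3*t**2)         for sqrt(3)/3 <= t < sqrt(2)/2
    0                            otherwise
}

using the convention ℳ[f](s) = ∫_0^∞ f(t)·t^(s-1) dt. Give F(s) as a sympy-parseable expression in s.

(sqrt(6)/6)**s*(3*2**(s/2)*(s + 1)*(s**2 - 4*s + 4)*uppergamma(s/2, 1/2) - 3*2**(s/2)*(s + 1)*(s**2 - 4*s + 4)*uppergamma(s/2, 1) + 12*2**(s/2)*(s + 1) + 3**(s/2)*s*(s + 1)*(-4*log(2) + 4*log(3)) - 8*3**(s/2)*(s + 1) + 3**(s/2)*(s + 1)*(-8*log(3) + 8*log(2)) + 3*sqrt(2)*(s**2 - 4*s + 4))/(6*(s + 1)*(s**2 - 4*s + 4))
  Re(s) > -1

undo the power substitution: sqrt(3)*sqrt(t) on [0, 1/6); exp(-3*t) on [1/6, 1/3); log(3*t)/(3*t) on [1/3, 1/2)
remove the common scale on t first: sqrt(t) on [0, 1/2); exp(-t) on [1/2, 1); log(t)/t on [1, 3/2)
treat the 3 regions marked off by sqrt(6)/6, sqrt(3)/3 separately and sum
segment 0 to sqrt(6)/6 holds sqrt(3)*t; add its integral
∫ over [sqrt(6)/6, sqrt(3)/3) of exp(-3*t**2)·t^(s-1) joins the sum
over [sqrt(3)/3, sqrt(2)/2), the kernel integral of log(3*t**2)/(3*t**2) enters the sum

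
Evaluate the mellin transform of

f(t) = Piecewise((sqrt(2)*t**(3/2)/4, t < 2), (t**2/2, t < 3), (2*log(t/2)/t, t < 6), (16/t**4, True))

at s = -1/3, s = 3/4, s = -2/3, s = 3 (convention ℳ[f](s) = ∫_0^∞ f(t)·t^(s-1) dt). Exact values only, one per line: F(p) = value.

undo the common scale on t: t**(3/2) on [0, 1); 2*t**2 on [1, 3/2); log(t)/t on [3/2, 3); …
decompose at 2, 3, 6; ℳ[f](s) sums the 4 pieces' integrals
∫ sqrt(2)*t**(3/2)/4·t^(s-1) over [0, 2)
segment 2 to 3 holds t**2/2; add its integral
piece [3, 6): integrate 2*log(t/2)/t against the kernel
∫ over [6, ∞) of 16/t**4·t^(s-1) joins the sum

F(-1/3) = -6*2**(2/3)/35 - 3**(2/3)*log(2)/6 - 6**(2/3)*log(3)/24 - 1037*6**(2/3)/33696 + 3**(2/3)*log(3)/6 + 41*3**(2/3)/40
F(3/4) = -5612*6**(3/4)/1053 - 4*6**(3/4)*log(3)/3 - 8*3**(3/4)*log(2)/3 - 28*2**(3/4)/99 + 8*3**(3/4)*log(3)/3 + 406*3**(3/4)/33
F(-2/3) = -3*2**(1/3)/20 - 2*3**(1/3)*log(2)/15 - 6**(1/3)*log(3)/30 - 1109*6**(1/3)/56700 + 2*3**(1/3)*log(3)/15 + 241*3**(1/3)/200
F(3) = 9*log(2) + 542/45 + 27*log(3)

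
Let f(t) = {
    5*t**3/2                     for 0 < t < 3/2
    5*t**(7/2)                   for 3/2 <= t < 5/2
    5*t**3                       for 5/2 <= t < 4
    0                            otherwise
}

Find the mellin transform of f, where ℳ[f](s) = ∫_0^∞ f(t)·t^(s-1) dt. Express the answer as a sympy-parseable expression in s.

summing 3 kernel integrals split by 3/2, 5/2 yields ℳ[f](s)
for t in [0, 3/2): the term is ∫ 5*t**3/2·t^(s-1)
∫ 5*t**(7/2)·t^(s-1) over [3/2, 5/2)
the [5/2, 4) slice contributes ∫ 5*t**3·t^(s-1) dt

5*((3/2)**(s + 3)*(2*s + 7) - 4*(3/2)**(s + 7/2)*(s + 3) + 2*4**(s + 3)*(2*s + 7) - 2*(5/2)**(s + 3)*(2*s + 7) + 4*(5/2)**(s + 7/2)*(s + 3))/(2*(s + 3)*(2*s + 7))
  Re(s) > -3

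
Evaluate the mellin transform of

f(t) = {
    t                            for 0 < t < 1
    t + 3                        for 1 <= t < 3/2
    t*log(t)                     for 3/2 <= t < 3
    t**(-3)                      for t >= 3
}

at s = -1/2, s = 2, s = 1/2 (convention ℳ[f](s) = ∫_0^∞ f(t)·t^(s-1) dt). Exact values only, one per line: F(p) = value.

F(-1/2) = -2266*sqrt(3)/567 + sqrt(6) + log(2**(sqrt(6))*3**(-sqrt(6) + 2*sqrt(3))) + 6
F(2) = 17/24 + 9*log(2)/8 + 63*log(3)/8
F(1/2) = -6 - 178*sqrt(3)/135 + log(2**(sqrt(6)/2)*3**(-sqrt(6)/2 + 2*sqrt(3))) + 23*sqrt(6)/6

the 4 pieces separated at 1, 3/2, 3 each add one integral
∫ t·t^(s-1) over [0, 1)
between 1 and 3/2 the integrand is (t + 3)·t^(s-1)
over [3/2, 3), the kernel integral of t*log(t) enters the sum
[3, ∞) adds the kernel integral of t**(-3)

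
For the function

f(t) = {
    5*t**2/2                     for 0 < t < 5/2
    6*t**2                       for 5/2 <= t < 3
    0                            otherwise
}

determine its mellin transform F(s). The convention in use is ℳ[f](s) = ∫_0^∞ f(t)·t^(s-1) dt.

along the cuts 5/2, ℳ[f](s) splits into 2 integrals
∫ over [0, 5/2) of 5*t**2/2·t^(s-1) joins the sum
piece [5/2, 3): integrate 6*t**2 against the kernel

(432*3**s - 175*(5/2)**s)/(8*(s + 2))
  Re(s) > -2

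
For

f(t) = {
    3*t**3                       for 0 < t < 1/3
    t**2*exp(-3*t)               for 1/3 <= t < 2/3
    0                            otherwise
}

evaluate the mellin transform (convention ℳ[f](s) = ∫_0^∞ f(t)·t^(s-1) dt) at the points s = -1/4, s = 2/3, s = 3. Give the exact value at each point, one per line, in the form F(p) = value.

F(-1/4) = 3**(1/4)*(-11*uppergamma(7/4, 2) + 4 + 11*uppergamma(7/4, 1))/99
F(2/3) = 3**(1/3)*(-11*uppergamma(8/3, 2) + 3 + 11*uppergamma(8/3, 1))/297
F(3) = (-1008 + exp(2) + 390*E)*exp(-2)/1458

strip the shared t-power: 3*t on [0, 1/3); exp(-3*t) on [1/3, 2/3)
invert the common scale on t to get t on [0, 1); exp(-t) on [1, 2)
summing 2 kernel integrals split by 1/3 yields ℳ[f](s)
on [0, 1/3): add ∫ 3*t**3·t^(s-1) dt
[1/3, 2/3) adds the kernel integral of t**2*exp(-3*t)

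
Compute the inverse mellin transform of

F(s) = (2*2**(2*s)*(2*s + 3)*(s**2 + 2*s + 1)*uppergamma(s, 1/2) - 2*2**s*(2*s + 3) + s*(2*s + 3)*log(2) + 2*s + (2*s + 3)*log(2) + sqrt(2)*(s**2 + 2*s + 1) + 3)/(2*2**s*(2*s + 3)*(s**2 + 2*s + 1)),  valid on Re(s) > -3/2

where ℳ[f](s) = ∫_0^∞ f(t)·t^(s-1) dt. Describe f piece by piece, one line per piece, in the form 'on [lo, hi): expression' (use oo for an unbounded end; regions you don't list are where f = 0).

summing 3 kernel integrals split by 1/2, 1 yields ℳ[f](s)
between 0 and 1/2 the integrand is t**(3/2)·t^(s-1)
on [1/2, 1): add ∫ t*log(t)·t^(s-1) dt
on [1, ∞) integrate f = exp(-t/2) against the kernel

on [0, 1/2): t**(3/2)
on [1/2, 1): t*log(t)
on [1, oo): exp(-t/2)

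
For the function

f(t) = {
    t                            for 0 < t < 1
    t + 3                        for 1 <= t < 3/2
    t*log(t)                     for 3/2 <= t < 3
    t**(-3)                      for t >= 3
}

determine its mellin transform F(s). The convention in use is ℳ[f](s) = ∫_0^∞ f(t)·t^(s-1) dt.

linearity at 1, 3/2, 3 turns ℳ[f](s) into 4 summed integrals
the [0, 1) slice contributes ∫ t·t^(s-1) dt
piece [1, 3/2): integrate (t + 3) against the kernel
segment 3/2 to 3 holds t*log(t); add its integral
between 3 and ∞ the integrand is t**(-3)·t^(s-1)

(-162*2**s*s*(s - 3)*(s**2 + 2*s + 1) - 162*2**s*(s - 3)*(s**2 + 2*s + 1) - 81*3**s*s**2*(s - 3)*(s + 1)*log(3) + 81*3**s*s**2*(s - 3)*(s + 1)*log(2) - 81*3**s*s*(s - 3)*(s + 1)*log(3) + 81*3**s*s*(s - 3)*(s + 1)*log(2) + 81*3**s*s*(s - 3)*(s + 1) + 243*3**s*s*(s - 3)*(s**2 + 2*s + 1) + 162*3**s*(s - 3)*(s**2 + 2*s + 1) + 162*6**s*s**2*(s - 3)*(s + 1)*log(3) - 162*6**s*s*(s - 3)*(s + 1) + 162*6**s*s*(s - 3)*(s + 1)*log(3) - 2*6**s*s*(s + 1)*(s**2 + 2*s + 1))/(54*2**s*s*(s - 3)*(s + 1)*(s**2 + 2*s + 1))
  -1 < Re(s) < 3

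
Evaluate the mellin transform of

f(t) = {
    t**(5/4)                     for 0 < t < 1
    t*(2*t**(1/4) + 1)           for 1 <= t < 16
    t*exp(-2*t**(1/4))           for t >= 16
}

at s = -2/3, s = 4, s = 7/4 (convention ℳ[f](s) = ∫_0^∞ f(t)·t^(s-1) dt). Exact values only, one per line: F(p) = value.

F(-2/3) = -33/7 + 2**(2/3)*uppergamma(4/3, 4) + 138*2**(1/3)/7
F(4) = 7060409/7 + 101342733385781*exp(-4)/4
F(7/4) = 114665/33 + 771731*exp(-4)/2

the shared t-power comes off first: t**(1/4) on [0, 1); 2*t**(1/4) + 1 on [1, 16); exp(-2*t**(1/4)) on [16, ∞)
back out the power substitution: sqrt(t) on [0, 1); 2*sqrt(t) + 1 on [1, 4); exp(-2*sqrt(t)) on [4, ∞)
invert the power substitution to get t on [0, 1); 2*t + 1 on [1, 2); exp(-2*t) on [2, ∞)
slice at 1, 16, transform all 3 pieces, and sum them
the [0, 1) slice contributes ∫ t**(5/4)·t^(s-1) dt
segment [1, 16) carries t*(2*t**(1/4) + 1); integrate it
for t in [16, ∞): the term is ∫ t*exp(-2*t**(1/4))·t^(s-1)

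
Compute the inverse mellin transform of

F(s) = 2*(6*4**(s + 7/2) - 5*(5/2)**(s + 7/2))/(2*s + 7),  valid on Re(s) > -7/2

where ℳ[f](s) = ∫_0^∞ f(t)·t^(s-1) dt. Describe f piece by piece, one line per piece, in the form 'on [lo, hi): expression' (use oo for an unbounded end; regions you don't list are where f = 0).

on [0, 5/2): t**(7/2)
on [5/2, 4): 6*t**(7/2)

linearity at 5/2 turns ℳ[f](s) into 2 summed integrals
over [0, 5/2), the kernel integral of t**(7/2) enters the sum
[5/2, 4) adds the kernel integral of 6*t**(7/2)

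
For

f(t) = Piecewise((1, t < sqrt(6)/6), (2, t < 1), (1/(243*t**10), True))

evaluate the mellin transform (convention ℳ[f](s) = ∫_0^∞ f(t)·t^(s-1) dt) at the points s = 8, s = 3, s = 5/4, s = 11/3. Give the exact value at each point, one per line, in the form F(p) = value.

strip the power substitution: 1 on [0, 1/6); 2 on [1/6, 1); 1/(243*t**5) on [1, ∞)
remove the common scale on t first: 1 on [0, 1/2); 2 on [1/2, 3); t**(-5) on [3, ∞)
remove the shared t-power first: t on [0, 1/2); 2*t on [1/2, 3); t**(-4) on [3, ∞)
slice at sqrt(6)/6, 1, transform all 3 pieces, and sum them
piece [0, sqrt(6)/6): integrate 1 against the kernel
on [sqrt(6)/6, 1): add ∫ 2·t^(s-1) dt
piece [1, ∞): integrate 1/(243*t**10) against the kernel

F(8) = 7837/31104
F(3) = 1135/1701 - sqrt(6)/108
F(5/4) = 13612/8505 - 2*6**(3/8)/15
F(11/3) = 9245/16929 - 6**(1/6)/132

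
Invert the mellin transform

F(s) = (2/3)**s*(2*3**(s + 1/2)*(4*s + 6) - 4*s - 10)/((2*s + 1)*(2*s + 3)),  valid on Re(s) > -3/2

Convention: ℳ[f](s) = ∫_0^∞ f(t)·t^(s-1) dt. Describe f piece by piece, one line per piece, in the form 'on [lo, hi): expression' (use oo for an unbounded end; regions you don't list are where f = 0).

peel off the common scale on t: t**(3/2) on [0, 1); 2*sqrt(t) on [1, 3)
cuts at 2/3: linearity sums the 2 kernel integrals
on [0, 2/3) integrate f = 3*sqrt(6)*t**(3/2)/4 against the kernel
piece [2/3, 2): integrate sqrt(6)*sqrt(t) against the kernel

on [0, 2/3): 3*sqrt(6)*t**(3/2)/4
on [2/3, 2): sqrt(6)*sqrt(t)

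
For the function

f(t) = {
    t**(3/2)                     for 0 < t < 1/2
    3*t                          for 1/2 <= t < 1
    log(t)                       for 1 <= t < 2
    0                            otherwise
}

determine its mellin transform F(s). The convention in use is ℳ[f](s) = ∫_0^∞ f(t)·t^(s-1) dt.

(-2*2**(2*s)*(s + 1)*(2*s + 3) + 6*2**s*s**2*(2*s + 3) + 2*2**s*(s + 1)*(2*s + 3) + 4**s*s*(s + 1)*(2*s + 3)*log(4) + sqrt(2)*s**2*(s + 1) - 3*s**2*(2*s + 3))/(2*2**s*s**2*(s + 1)*(2*s + 3))
  Re(s) > -3/2

decompose at 1/2, 1; ℳ[f](s) sums the 3 pieces' integrals
segment 0 to 1/2 holds t**(3/2); add its integral
between 1/2 and 1 the integrand is 3*t·t^(s-1)
on [1, 2): add ∫ log(t)·t^(s-1) dt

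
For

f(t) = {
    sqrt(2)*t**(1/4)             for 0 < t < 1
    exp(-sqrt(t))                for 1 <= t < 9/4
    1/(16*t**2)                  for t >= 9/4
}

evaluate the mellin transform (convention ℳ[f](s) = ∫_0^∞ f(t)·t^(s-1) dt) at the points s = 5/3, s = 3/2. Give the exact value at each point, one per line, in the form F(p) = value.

F(5/3) = -2*uppergamma(10/3, 3/2) + 2**(2/3)*3**(1/3)/16 + 12*sqrt(2)/23 + 2*uppergamma(10/3, 1)
F(3/2) = -29*exp(-3/2)/2 + 1/12 + 4*sqrt(2)/7 + 10*exp(-1)

strip the power substitution: sqrt(2)*sqrt(t) on [0, 1); exp(-t) on [1, 3/2); 1/(16*t**4) on [3/2, ∞)
strip the common scale on t: sqrt(t) on [0, 2); exp(-t/2) on [2, 3); t**(-4) on [3, ∞)
decompose at 1, 9/4; ℳ[f](s) sums the 3 pieces' integrals
for t in [0, 1): the term is ∫ sqrt(2)*t**(1/4)·t^(s-1)
segment [1, 9/4) carries exp(-sqrt(t)); integrate it
∫ over [9/4, ∞) of 1/(16*t**2)·t^(s-1) joins the sum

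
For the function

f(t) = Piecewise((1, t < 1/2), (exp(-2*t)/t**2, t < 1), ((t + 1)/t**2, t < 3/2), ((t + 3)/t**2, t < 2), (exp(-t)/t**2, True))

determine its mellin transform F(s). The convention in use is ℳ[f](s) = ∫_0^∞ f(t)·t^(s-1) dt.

(45*2**(2*s)*s*(s - 2) + 27*2**(2*s)*s + 36*2**s*s*(s - 2)*(s - 1)*uppergamma(s - 2, 2) - 72*2**s*s*(s - 2) - 36*2**s*s - 32*3**s*s*(s - 2) - 32*3**s*s + 144*s*(s - 2)*(s - 1)*uppergamma(s - 2, 1) - 144*s*(s - 2)*(s - 1)*uppergamma(s - 2, 2) + 36*(s - 2)*(s - 1))/(36*2**s*s*(s - 2)*(s - 1))
  Re(s) > 0

remove the shared t-power first: t on [0, 1/2); exp(-2*t)/t on [1/2, 1); (t + 1)/t on [1, 3/2); …
undo the shared t-power: t**2 on [0, 1/2); exp(-2*t) on [1/2, 1); t + 1 on [1, 3/2); …
treat the 5 regions marked off by 1/2, 1, 3/2, 2 separately and sum
∫ over [0, 1/2) of 1·t^(s-1) joins the sum
between 1/2 and 1 the integrand is exp(-2*t)/t**2·t^(s-1)
∫ (t + 1)/t**2·t^(s-1) over [1, 3/2)
for t in [3/2, 2): the term is ∫ (t + 3)/t**2·t^(s-1)
segment 2 to ∞ holds exp(-t)/t**2; add its integral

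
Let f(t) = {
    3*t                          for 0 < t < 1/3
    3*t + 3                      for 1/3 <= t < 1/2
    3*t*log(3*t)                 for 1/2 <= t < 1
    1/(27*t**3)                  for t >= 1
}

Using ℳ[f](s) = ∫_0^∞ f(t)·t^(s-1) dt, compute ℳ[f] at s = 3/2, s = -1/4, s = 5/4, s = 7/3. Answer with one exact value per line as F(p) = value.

F(3/2) = -922/2025 - 2*sqrt(3)/9 - 3*sqrt(2)*log(3)/20 + 3*sqrt(2)*log(2)/20 + 71*sqrt(2)/100 + 6*log(3)/5
F(-1/4) = -22*2**(1/4)/3 - 1868/351 + log(2**(2*2**(1/4))*3**(4 - 2*2**(1/4))) + 12*3**(1/4)
F(5/4) = -4*3**(3/4)/15 - 4/7 - 2**(3/4)*log(3)/6 + 2**(3/4)*log(2)/6 + 227*2**(3/4)/270 + 4*log(3)/3
F(7/3) = -193/900 - 3**(2/3)/21 - 9*2**(2/3)*log(3)/160 + 9*2**(2/3)*log(2)/160 + 2619*2**(2/3)/11200 + 9*log(3)/10

reversing the common scale on t: t on [0, 1); t + 3 on [1, 3/2); t*log(t) on [3/2, 3); …
integrate the 4 segments split at 1/3, 1/2, 1, then add the results
segment [0, 1/3) carries 3*t; integrate it
on [1/3, 1/2): add ∫ (3*t + 3)·t^(s-1) dt
∫ 3*t*log(3*t)·t^(s-1) over [1/2, 1)
on [1, ∞): add ∫ 1/(27*t**3)·t^(s-1) dt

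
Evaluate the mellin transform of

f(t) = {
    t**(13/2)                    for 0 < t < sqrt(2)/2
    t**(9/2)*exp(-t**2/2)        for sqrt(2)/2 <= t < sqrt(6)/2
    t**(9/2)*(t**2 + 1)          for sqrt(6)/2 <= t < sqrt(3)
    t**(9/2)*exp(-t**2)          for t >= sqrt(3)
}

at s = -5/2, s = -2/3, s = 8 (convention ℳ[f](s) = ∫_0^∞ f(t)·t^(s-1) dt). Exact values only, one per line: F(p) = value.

F(-5/2) = -exp(-3/4) + exp(-3)/2 + exp(-1/4) + 5/2
F(-2/3) = 2**(1/12)*(-3220*2**(5/6)*uppergamma(23/12, 3/4) - 1251*3**(11/12) + 69 + 805*2**(11/12)*uppergamma(23/12, 3) + 3220*2**(5/6)*uppergamma(23/12, 1/4) + 3744*6**(11/12))/3220
F(8) = 2**(3/4)*(-1484800*sqrt(2)*uppergamma(25/4, 3/4) - 96957*3**(1/4) + 25 + 23200*2**(1/4)*uppergamma(25/4, 3) + 9704448*6**(1/4) + 1484800*sqrt(2)*uppergamma(25/4, 1/4))/92800

back out the shared t-power: t**6 on [0, sqrt(2)/2); t**4*exp(-t**2/2) on [sqrt(2)/2, sqrt(6)/2); t**4*(t**2 + 1) on [sqrt(6)/2, sqrt(3)); …
remove the power substitution first: t**3 on [0, 1/2); t**2*exp(-t/2) on [1/2, 3/2); t**2*(t + 1) on [3/2, 3); …
undo the shared t-power: t on [0, 1/2); exp(-t/2) on [1/2, 3/2); t + 1 on [3/2, 3); …
treat the 4 regions marked off by sqrt(2)/2, sqrt(6)/2, sqrt(3) separately and sum
segment 0 to sqrt(2)/2 holds t**(13/2); add its integral
for t in [sqrt(2)/2, sqrt(6)/2): the term is ∫ t**(9/2)*exp(-t**2/2)·t^(s-1)
between sqrt(6)/2 and sqrt(3) the integrand is t**(9/2)*(t**2 + 1)·t^(s-1)
∫ t**(9/2)*exp(-t**2)·t^(s-1) over [sqrt(3), ∞)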